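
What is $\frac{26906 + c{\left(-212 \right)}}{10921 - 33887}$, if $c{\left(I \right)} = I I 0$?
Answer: $- \frac{13453}{11483} \approx -1.1716$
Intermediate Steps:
$c{\left(I \right)} = 0$ ($c{\left(I \right)} = I^{2} \cdot 0 = 0$)
$\frac{26906 + c{\left(-212 \right)}}{10921 - 33887} = \frac{26906 + 0}{10921 - 33887} = \frac{26906}{-22966} = 26906 \left(- \frac{1}{22966}\right) = - \frac{13453}{11483}$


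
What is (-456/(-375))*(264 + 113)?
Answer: 57304/125 ≈ 458.43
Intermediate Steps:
(-456/(-375))*(264 + 113) = -456*(-1/375)*377 = (152/125)*377 = 57304/125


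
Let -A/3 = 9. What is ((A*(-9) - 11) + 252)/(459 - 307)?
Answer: 121/38 ≈ 3.1842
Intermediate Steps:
A = -27 (A = -3*9 = -27)
((A*(-9) - 11) + 252)/(459 - 307) = ((-27*(-9) - 11) + 252)/(459 - 307) = ((243 - 11) + 252)/152 = (232 + 252)*(1/152) = 484*(1/152) = 121/38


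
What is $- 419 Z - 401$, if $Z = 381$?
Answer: $-160040$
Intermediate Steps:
$- 419 Z - 401 = \left(-419\right) 381 - 401 = -159639 - 401 = -160040$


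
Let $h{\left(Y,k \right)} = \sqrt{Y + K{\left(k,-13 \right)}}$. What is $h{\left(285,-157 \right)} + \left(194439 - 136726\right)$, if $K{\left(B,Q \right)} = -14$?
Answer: $57713 + \sqrt{271} \approx 57729.0$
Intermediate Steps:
$h{\left(Y,k \right)} = \sqrt{-14 + Y}$ ($h{\left(Y,k \right)} = \sqrt{Y - 14} = \sqrt{-14 + Y}$)
$h{\left(285,-157 \right)} + \left(194439 - 136726\right) = \sqrt{-14 + 285} + \left(194439 - 136726\right) = \sqrt{271} + \left(194439 - 136726\right) = \sqrt{271} + 57713 = 57713 + \sqrt{271}$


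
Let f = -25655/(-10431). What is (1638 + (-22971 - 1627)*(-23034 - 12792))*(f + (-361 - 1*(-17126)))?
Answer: 51377253301110940/3477 ≈ 1.4776e+13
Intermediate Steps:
f = 25655/10431 (f = -25655*(-1/10431) = 25655/10431 ≈ 2.4595)
(1638 + (-22971 - 1627)*(-23034 - 12792))*(f + (-361 - 1*(-17126))) = (1638 + (-22971 - 1627)*(-23034 - 12792))*(25655/10431 + (-361 - 1*(-17126))) = (1638 - 24598*(-35826))*(25655/10431 + (-361 + 17126)) = (1638 + 881247948)*(25655/10431 + 16765) = 881249586*(174901370/10431) = 51377253301110940/3477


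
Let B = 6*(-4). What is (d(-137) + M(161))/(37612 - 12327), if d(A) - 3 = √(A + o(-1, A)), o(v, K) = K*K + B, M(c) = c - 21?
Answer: 11/1945 + 4*√1163/25285 ≈ 0.011050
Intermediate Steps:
M(c) = -21 + c
B = -24
o(v, K) = -24 + K² (o(v, K) = K*K - 24 = K² - 24 = -24 + K²)
d(A) = 3 + √(-24 + A + A²) (d(A) = 3 + √(A + (-24 + A²)) = 3 + √(-24 + A + A²))
(d(-137) + M(161))/(37612 - 12327) = ((3 + √(-24 - 137 + (-137)²)) + (-21 + 161))/(37612 - 12327) = ((3 + √(-24 - 137 + 18769)) + 140)/25285 = ((3 + √18608) + 140)*(1/25285) = ((3 + 4*√1163) + 140)*(1/25285) = (143 + 4*√1163)*(1/25285) = 11/1945 + 4*√1163/25285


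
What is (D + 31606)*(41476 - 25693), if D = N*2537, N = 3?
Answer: 618961911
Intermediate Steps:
D = 7611 (D = 3*2537 = 7611)
(D + 31606)*(41476 - 25693) = (7611 + 31606)*(41476 - 25693) = 39217*15783 = 618961911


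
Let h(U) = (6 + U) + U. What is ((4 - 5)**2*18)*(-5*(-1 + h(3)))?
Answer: -990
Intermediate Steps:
h(U) = 6 + 2*U
((4 - 5)**2*18)*(-5*(-1 + h(3))) = ((4 - 5)**2*18)*(-5*(-1 + (6 + 2*3))) = ((-1)**2*18)*(-5*(-1 + (6 + 6))) = (1*18)*(-5*(-1 + 12)) = 18*(-5*11) = 18*(-55) = -990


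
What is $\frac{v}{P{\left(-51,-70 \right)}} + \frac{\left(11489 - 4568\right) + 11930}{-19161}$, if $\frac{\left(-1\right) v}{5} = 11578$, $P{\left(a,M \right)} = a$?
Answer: $\frac{369422963}{325737} \approx 1134.1$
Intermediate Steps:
$v = -57890$ ($v = \left(-5\right) 11578 = -57890$)
$\frac{v}{P{\left(-51,-70 \right)}} + \frac{\left(11489 - 4568\right) + 11930}{-19161} = - \frac{57890}{-51} + \frac{\left(11489 - 4568\right) + 11930}{-19161} = \left(-57890\right) \left(- \frac{1}{51}\right) + \left(6921 + 11930\right) \left(- \frac{1}{19161}\right) = \frac{57890}{51} + 18851 \left(- \frac{1}{19161}\right) = \frac{57890}{51} - \frac{18851}{19161} = \frac{369422963}{325737}$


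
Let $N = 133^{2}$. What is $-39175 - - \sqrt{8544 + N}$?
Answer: $-39175 + \sqrt{26233} \approx -39013.0$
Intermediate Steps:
$N = 17689$
$-39175 - - \sqrt{8544 + N} = -39175 - - \sqrt{8544 + 17689} = -39175 - - \sqrt{26233} = -39175 + \sqrt{26233}$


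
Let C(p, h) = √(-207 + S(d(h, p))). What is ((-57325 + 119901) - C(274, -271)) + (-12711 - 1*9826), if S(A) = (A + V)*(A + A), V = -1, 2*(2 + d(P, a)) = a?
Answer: 40039 - 3*√3997 ≈ 39849.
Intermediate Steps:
d(P, a) = -2 + a/2
S(A) = 2*A*(-1 + A) (S(A) = (A - 1)*(A + A) = (-1 + A)*(2*A) = 2*A*(-1 + A))
C(p, h) = √(-207 + 2*(-3 + p/2)*(-2 + p/2)) (C(p, h) = √(-207 + 2*(-2 + p/2)*(-1 + (-2 + p/2))) = √(-207 + 2*(-2 + p/2)*(-3 + p/2)) = √(-207 + 2*(-3 + p/2)*(-2 + p/2)))
((-57325 + 119901) - C(274, -271)) + (-12711 - 1*9826) = ((-57325 + 119901) - √2*√(-414 + (-6 + 274)*(-4 + 274))/2) + (-12711 - 1*9826) = (62576 - √2*√(-414 + 268*270)/2) + (-12711 - 9826) = (62576 - √2*√(-414 + 72360)/2) - 22537 = (62576 - √2*√71946/2) - 22537 = (62576 - √2*3*√7994/2) - 22537 = (62576 - 3*√3997) - 22537 = 40039 - 3*√3997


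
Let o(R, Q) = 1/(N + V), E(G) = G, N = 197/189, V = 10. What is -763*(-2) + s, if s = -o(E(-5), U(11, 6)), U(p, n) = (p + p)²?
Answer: 3184573/2087 ≈ 1525.9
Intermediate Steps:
N = 197/189 (N = 197*(1/189) = 197/189 ≈ 1.0423)
U(p, n) = 4*p² (U(p, n) = (2*p)² = 4*p²)
o(R, Q) = 189/2087 (o(R, Q) = 1/(197/189 + 10) = 1/(2087/189) = 189/2087)
s = -189/2087 (s = -1*189/2087 = -189/2087 ≈ -0.090561)
-763*(-2) + s = -763*(-2) - 189/2087 = 1526 - 189/2087 = 3184573/2087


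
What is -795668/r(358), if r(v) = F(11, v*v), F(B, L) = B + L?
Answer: -795668/128175 ≈ -6.2077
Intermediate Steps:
r(v) = 11 + v**2 (r(v) = 11 + v*v = 11 + v**2)
-795668/r(358) = -795668/(11 + 358**2) = -795668/(11 + 128164) = -795668/128175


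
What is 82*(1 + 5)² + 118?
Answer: 3070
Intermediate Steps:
82*(1 + 5)² + 118 = 82*6² + 118 = 82*36 + 118 = 2952 + 118 = 3070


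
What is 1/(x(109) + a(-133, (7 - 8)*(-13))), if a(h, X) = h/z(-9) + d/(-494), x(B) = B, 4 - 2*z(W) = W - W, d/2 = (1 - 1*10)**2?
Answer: 494/20833 ≈ 0.023712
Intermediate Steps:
d = 162 (d = 2*(1 - 1*10)**2 = 2*(1 - 10)**2 = 2*(-9)**2 = 2*81 = 162)
z(W) = 2 (z(W) = 2 - (W - W)/2 = 2 - 1/2*0 = 2 + 0 = 2)
a(h, X) = -81/247 + h/2 (a(h, X) = h/2 + 162/(-494) = h*(1/2) + 162*(-1/494) = h/2 - 81/247 = -81/247 + h/2)
1/(x(109) + a(-133, (7 - 8)*(-13))) = 1/(109 + (-81/247 + (1/2)*(-133))) = 1/(109 + (-81/247 - 133/2)) = 1/(109 - 33013/494) = 1/(20833/494) = 494/20833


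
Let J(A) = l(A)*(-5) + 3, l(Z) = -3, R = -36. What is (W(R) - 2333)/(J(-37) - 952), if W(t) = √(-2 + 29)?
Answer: 2333/934 - 3*√3/934 ≈ 2.4923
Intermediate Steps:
W(t) = 3*√3 (W(t) = √27 = 3*√3)
J(A) = 18 (J(A) = -3*(-5) + 3 = 15 + 3 = 18)
(W(R) - 2333)/(J(-37) - 952) = (3*√3 - 2333)/(18 - 952) = (-2333 + 3*√3)/(-934) = (-2333 + 3*√3)*(-1/934) = 2333/934 - 3*√3/934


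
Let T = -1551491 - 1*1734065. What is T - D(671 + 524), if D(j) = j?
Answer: -3286751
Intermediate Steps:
T = -3285556 (T = -1551491 - 1734065 = -3285556)
T - D(671 + 524) = -3285556 - (671 + 524) = -3285556 - 1*1195 = -3285556 - 1195 = -3286751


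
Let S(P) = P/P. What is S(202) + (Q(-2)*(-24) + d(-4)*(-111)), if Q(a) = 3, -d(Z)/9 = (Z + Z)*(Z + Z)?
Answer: 63865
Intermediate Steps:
d(Z) = -36*Z² (d(Z) = -9*(Z + Z)*(Z + Z) = -9*2*Z*2*Z = -36*Z²)
S(P) = 1
S(202) + (Q(-2)*(-24) + d(-4)*(-111)) = 1 + (3*(-24) - 36*(-4)²*(-111)) = 1 + (-72 - 36*16*(-111)) = 1 + (-72 - 576*(-111)) = 1 + (-72 + 63936) = 1 + 63864 = 63865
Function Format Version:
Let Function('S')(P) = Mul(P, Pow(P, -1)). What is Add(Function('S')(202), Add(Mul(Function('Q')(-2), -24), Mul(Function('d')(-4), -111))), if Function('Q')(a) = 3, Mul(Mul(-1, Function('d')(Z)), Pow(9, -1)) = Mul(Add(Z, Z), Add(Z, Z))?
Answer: 63865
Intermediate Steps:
Function('d')(Z) = Mul(-36, Pow(Z, 2)) (Function('d')(Z) = Mul(-9, Mul(Add(Z, Z), Add(Z, Z))) = Mul(-9, Mul(Mul(2, Z), Mul(2, Z))) = Mul(-9, Mul(4, Pow(Z, 2))) = Mul(-36, Pow(Z, 2)))
Function('S')(P) = 1
Add(Function('S')(202), Add(Mul(Function('Q')(-2), -24), Mul(Function('d')(-4), -111))) = Add(1, Add(Mul(3, -24), Mul(Mul(-36, Pow(-4, 2)), -111))) = Add(1, Add(-72, Mul(Mul(-36, 16), -111))) = Add(1, Add(-72, Mul(-576, -111))) = Add(1, Add(-72, 63936)) = Add(1, 63864) = 63865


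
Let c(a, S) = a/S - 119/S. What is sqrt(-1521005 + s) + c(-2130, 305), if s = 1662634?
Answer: -2249/305 + sqrt(141629) ≈ 368.96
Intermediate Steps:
c(a, S) = -119/S + a/S
sqrt(-1521005 + s) + c(-2130, 305) = sqrt(-1521005 + 1662634) + (-119 - 2130)/305 = sqrt(141629) + (1/305)*(-2249) = sqrt(141629) - 2249/305 = -2249/305 + sqrt(141629)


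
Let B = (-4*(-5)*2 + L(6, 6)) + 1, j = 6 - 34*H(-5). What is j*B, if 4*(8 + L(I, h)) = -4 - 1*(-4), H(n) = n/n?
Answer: -924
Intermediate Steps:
H(n) = 1
L(I, h) = -8 (L(I, h) = -8 + (-4 - 1*(-4))/4 = -8 + (-4 + 4)/4 = -8 + (¼)*0 = -8 + 0 = -8)
j = -28 (j = 6 - 34*1 = 6 - 34 = -28)
B = 33 (B = (-4*(-5)*2 - 8) + 1 = (20*2 - 8) + 1 = (40 - 8) + 1 = 32 + 1 = 33)
j*B = -28*33 = -924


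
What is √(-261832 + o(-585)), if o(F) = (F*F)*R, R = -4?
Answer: 2*I*√407683 ≈ 1277.0*I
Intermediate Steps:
o(F) = -4*F² (o(F) = (F*F)*(-4) = F²*(-4) = -4*F²)
√(-261832 + o(-585)) = √(-261832 - 4*(-585)²) = √(-261832 - 4*342225) = √(-261832 - 1368900) = √(-1630732) = 2*I*√407683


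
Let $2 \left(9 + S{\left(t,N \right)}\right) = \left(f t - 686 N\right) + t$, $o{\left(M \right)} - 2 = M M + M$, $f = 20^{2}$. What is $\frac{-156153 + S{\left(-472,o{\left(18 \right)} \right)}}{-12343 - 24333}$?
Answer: $\frac{184395}{18338} \approx 10.055$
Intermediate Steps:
$f = 400$
$o{\left(M \right)} = 2 + M + M^{2}$ ($o{\left(M \right)} = 2 + \left(M M + M\right) = 2 + \left(M^{2} + M\right) = 2 + \left(M + M^{2}\right) = 2 + M + M^{2}$)
$S{\left(t,N \right)} = -9 - 343 N + \frac{401 t}{2}$ ($S{\left(t,N \right)} = -9 + \frac{\left(400 t - 686 N\right) + t}{2} = -9 + \frac{\left(- 686 N + 400 t\right) + t}{2} = -9 + \frac{- 686 N + 401 t}{2} = -9 - \left(343 N - \frac{401 t}{2}\right) = -9 - 343 N + \frac{401 t}{2}$)
$\frac{-156153 + S{\left(-472,o{\left(18 \right)} \right)}}{-12343 - 24333} = \frac{-156153 - \left(94645 + 343 \left(2 + 18 + 18^{2}\right)\right)}{-12343 - 24333} = \frac{-156153 - \left(94645 + 343 \left(2 + 18 + 324\right)\right)}{-36676} = \left(-156153 - 212637\right) \left(- \frac{1}{36676}\right) = \left(-368790\right) \left(- \frac{1}{36676}\right) = \frac{184395}{18338}$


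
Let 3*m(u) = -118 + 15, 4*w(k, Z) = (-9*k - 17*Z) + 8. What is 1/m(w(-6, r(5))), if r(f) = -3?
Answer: -3/103 ≈ -0.029126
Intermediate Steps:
w(k, Z) = 2 - 17*Z/4 - 9*k/4 (w(k, Z) = ((-9*k - 17*Z) + 8)/4 = ((-17*Z - 9*k) + 8)/4 = (8 - 17*Z - 9*k)/4 = 2 - 17*Z/4 - 9*k/4)
m(u) = -103/3 (m(u) = (-118 + 15)/3 = (1/3)*(-103) = -103/3)
1/m(w(-6, r(5))) = 1/(-103/3) = -3/103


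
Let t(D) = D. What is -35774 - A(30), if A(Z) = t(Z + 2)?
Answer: -35806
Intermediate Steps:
A(Z) = 2 + Z (A(Z) = Z + 2 = 2 + Z)
-35774 - A(30) = -35774 - (2 + 30) = -35774 - 1*32 = -35774 - 32 = -35806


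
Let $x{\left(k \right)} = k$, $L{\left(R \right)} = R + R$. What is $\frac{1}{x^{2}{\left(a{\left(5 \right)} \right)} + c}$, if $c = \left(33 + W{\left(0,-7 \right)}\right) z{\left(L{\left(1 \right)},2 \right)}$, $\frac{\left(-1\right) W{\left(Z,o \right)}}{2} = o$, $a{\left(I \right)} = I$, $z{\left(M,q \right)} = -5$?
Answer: $- \frac{1}{210} \approx -0.0047619$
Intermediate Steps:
$L{\left(R \right)} = 2 R$
$W{\left(Z,o \right)} = - 2 o$
$c = -235$ ($c = \left(33 - -14\right) \left(-5\right) = \left(33 + 14\right) \left(-5\right) = 47 \left(-5\right) = -235$)
$\frac{1}{x^{2}{\left(a{\left(5 \right)} \right)} + c} = \frac{1}{5^{2} - 235} = \frac{1}{25 - 235} = \frac{1}{-210} = - \frac{1}{210}$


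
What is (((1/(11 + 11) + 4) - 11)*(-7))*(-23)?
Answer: -24633/22 ≈ -1119.7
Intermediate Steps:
(((1/(11 + 11) + 4) - 11)*(-7))*(-23) = (((1/22 + 4) - 11)*(-7))*(-23) = ((89/22 - 11)*(-7))*(-23) = -153/22*(-7)*(-23) = (1071/22)*(-23) = -24633/22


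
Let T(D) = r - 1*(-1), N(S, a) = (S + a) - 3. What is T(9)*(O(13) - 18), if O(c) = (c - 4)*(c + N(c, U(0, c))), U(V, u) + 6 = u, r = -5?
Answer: -1008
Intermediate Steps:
U(V, u) = -6 + u
N(S, a) = -3 + S + a
O(c) = (-9 + 3*c)*(-4 + c) (O(c) = (c - 4)*(c + (-3 + c + (-6 + c))) = (-4 + c)*(c + (-9 + 2*c)) = (-4 + c)*(-9 + 3*c) = (-9 + 3*c)*(-4 + c))
T(D) = -4 (T(D) = -5 - 1*(-1) = -5 + 1 = -4)
T(9)*(O(13) - 18) = -4*((36 - 21*13 + 3*13**2) - 18) = -4*((36 - 273 + 3*169) - 18) = -4*((36 - 273 + 507) - 18) = -4*(270 - 18) = -4*252 = -1008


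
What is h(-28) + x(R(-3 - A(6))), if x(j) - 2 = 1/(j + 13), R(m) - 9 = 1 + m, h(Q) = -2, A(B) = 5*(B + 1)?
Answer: -1/15 ≈ -0.066667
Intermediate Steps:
A(B) = 5 + 5*B (A(B) = 5*(1 + B) = 5 + 5*B)
R(m) = 10 + m (R(m) = 9 + (1 + m) = 10 + m)
x(j) = 2 + 1/(13 + j) (x(j) = 2 + 1/(j + 13) = 2 + 1/(13 + j))
h(-28) + x(R(-3 - A(6))) = -2 + (27 + 2*(10 + (-3 - (5 + 5*6))))/(13 + (10 + (-3 - (5 + 5*6)))) = -2 + (27 + 2*(10 + (-3 - (5 + 30))))/(13 + (10 + (-3 - (5 + 30)))) = -2 + (27 + 2*(10 + (-3 - 1*35)))/(13 + (10 + (-3 - 1*35))) = -2 + (27 + 2*(10 + (-3 - 35)))/(13 + (10 + (-3 - 35))) = -2 + (27 + 2*(10 - 38))/(13 + (10 - 38)) = -2 + (27 + 2*(-28))/(13 - 28) = -2 + (27 - 56)/(-15) = -2 - 1/15*(-29) = -2 + 29/15 = -1/15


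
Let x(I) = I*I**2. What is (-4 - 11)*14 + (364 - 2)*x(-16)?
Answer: -1482962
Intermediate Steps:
x(I) = I**3
(-4 - 11)*14 + (364 - 2)*x(-16) = (-4 - 11)*14 + (364 - 2)*(-16)**3 = -15*14 + 362*(-4096) = -210 - 1482752 = -1482962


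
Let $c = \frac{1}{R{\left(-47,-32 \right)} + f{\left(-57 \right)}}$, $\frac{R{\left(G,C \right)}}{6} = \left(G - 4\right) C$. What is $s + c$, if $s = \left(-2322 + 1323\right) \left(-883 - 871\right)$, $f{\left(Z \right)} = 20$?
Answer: $\frac{17193037753}{9812} \approx 1.7522 \cdot 10^{6}$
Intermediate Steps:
$R{\left(G,C \right)} = 6 C \left(-4 + G\right)$ ($R{\left(G,C \right)} = 6 \left(G - 4\right) C = 6 \left(-4 + G\right) C = 6 C \left(-4 + G\right)$)
$s = 1752246$ ($s = \left(-999\right) \left(-1754\right) = 1752246$)
$c = \frac{1}{9812}$ ($c = \frac{1}{6 \left(-32\right) \left(-4 - 47\right) + 20} = \frac{1}{6 \left(-32\right) \left(-51\right) + 20} = \frac{1}{9792 + 20} = \frac{1}{9812} \approx 0.00010192$)
$s + c = 1752246 + \frac{1}{9812} = \frac{17193037753}{9812}$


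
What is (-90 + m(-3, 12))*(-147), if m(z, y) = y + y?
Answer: 9702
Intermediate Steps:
m(z, y) = 2*y
(-90 + m(-3, 12))*(-147) = (-90 + 2*12)*(-147) = (-90 + 24)*(-147) = -66*(-147) = 9702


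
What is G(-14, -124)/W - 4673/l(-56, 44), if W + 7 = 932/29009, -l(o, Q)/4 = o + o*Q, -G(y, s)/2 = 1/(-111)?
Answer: -11714530837/25128925920 ≈ -0.46618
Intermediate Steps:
G(y, s) = 2/111 (G(y, s) = -2/(-111) = -2*(-1)/111 = -2*(-1/111) = 2/111)
l(o, Q) = -4*o - 4*Q*o (l(o, Q) = -4*(o + o*Q) = -4*(o + Q*o) = -4*o - 4*Q*o)
W = -202131/29009 (W = -7 + 932/29009 = -202131/29009 ≈ -6.9679)
G(-14, -124)/W - 4673/l(-56, 44) = 2/(111*(-202131/29009)) - 4673*1/(224*(1 + 44)) = (2/111)*(-29009/202131) - 4673/((-4*(-56)*45)) = -58018/22436541 - 4673/10080 = -11714530837/25128925920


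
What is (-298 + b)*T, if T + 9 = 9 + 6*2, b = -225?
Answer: -6276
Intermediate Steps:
T = 12 (T = -9 + (9 + 6*2) = -9 + (9 + 12) = -9 + 21 = 12)
(-298 + b)*T = (-298 - 225)*12 = -523*12 = -6276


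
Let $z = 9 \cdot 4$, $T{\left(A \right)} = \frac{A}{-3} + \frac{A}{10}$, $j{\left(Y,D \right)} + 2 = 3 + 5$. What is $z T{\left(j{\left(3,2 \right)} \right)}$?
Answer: $- \frac{252}{5} \approx -50.4$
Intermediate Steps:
$j{\left(Y,D \right)} = 6$ ($j{\left(Y,D \right)} = -2 + \left(3 + 5\right) = -2 + 8 = 6$)
$T{\left(A \right)} = - \frac{7 A}{30}$ ($T{\left(A \right)} = A \left(- \frac{1}{3}\right) + A \frac{1}{10} = - \frac{A}{3} + \frac{A}{10} = - \frac{7 A}{30}$)
$z = 36$
$z T{\left(j{\left(3,2 \right)} \right)} = 36 \left(\left(- \frac{7}{30}\right) 6\right) = 36 \left(- \frac{7}{5}\right) = - \frac{252}{5}$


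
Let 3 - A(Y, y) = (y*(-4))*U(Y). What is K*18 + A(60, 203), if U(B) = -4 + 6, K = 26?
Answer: 2095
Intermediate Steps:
U(B) = 2
A(Y, y) = 3 + 8*y (A(Y, y) = 3 - y*(-4)*2 = 3 - (-4*y)*2 = 3 - (-8)*y = 3 + 8*y)
K*18 + A(60, 203) = 26*18 + (3 + 8*203) = 468 + (3 + 1624) = 468 + 1627 = 2095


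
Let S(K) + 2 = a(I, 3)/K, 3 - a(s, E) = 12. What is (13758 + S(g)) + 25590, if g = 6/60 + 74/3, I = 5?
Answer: 29233808/743 ≈ 39346.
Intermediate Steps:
a(s, E) = -9 (a(s, E) = 3 - 1*12 = 3 - 12 = -9)
g = 743/30 (g = 6*(1/60) + 74*(1/3) = 1/10 + 74/3 = 743/30 ≈ 24.767)
S(K) = -2 - 9/K
(13758 + S(g)) + 25590 = (13758 + (-2 - 9/743/30)) + 25590 = (13758 + (-2 - 9*30/743)) + 25590 = (13758 + (-2 - 270/743)) + 25590 = (13758 - 1756/743) + 25590 = 10220438/743 + 25590 = 29233808/743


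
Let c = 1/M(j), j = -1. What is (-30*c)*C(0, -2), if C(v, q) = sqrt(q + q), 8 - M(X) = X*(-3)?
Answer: -12*I ≈ -12.0*I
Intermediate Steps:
M(X) = 8 + 3*X (M(X) = 8 - X*(-3) = 8 - (-3)*X = 8 + 3*X)
C(v, q) = sqrt(2)*sqrt(q) (C(v, q) = sqrt(2*q) = sqrt(2)*sqrt(q))
c = 1/5 (c = 1/(8 + 3*(-1)) = 1/(8 - 3) = 1/5 ≈ 0.20000)
(-30*c)*C(0, -2) = (-30*1/5)*(sqrt(2)*sqrt(-2)) = -6*sqrt(2)*I*sqrt(2) = -12*I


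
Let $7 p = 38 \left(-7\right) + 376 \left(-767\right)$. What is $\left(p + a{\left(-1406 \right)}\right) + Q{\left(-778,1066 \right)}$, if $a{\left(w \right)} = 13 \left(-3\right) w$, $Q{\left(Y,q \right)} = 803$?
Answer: $\frac{100801}{7} \approx 14400.0$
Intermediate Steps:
$p = - \frac{288658}{7}$ ($p = \frac{38 \left(-7\right) + 376 \left(-767\right)}{7} = \frac{-266 - 288392}{7} = \frac{1}{7} \left(-288658\right) = - \frac{288658}{7} \approx -41237.0$)
$a{\left(w \right)} = - 39 w$
$\left(p + a{\left(-1406 \right)}\right) + Q{\left(-778,1066 \right)} = \left(- \frac{288658}{7} - -54834\right) + 803 = \left(- \frac{288658}{7} + 54834\right) + 803 = \frac{95180}{7} + 803 = \frac{100801}{7}$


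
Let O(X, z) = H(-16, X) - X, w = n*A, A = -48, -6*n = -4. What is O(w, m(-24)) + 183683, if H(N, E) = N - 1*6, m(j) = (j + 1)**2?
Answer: 183693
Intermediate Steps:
n = 2/3 (n = -1/6*(-4) = 2/3 ≈ 0.66667)
m(j) = (1 + j)**2
H(N, E) = -6 + N (H(N, E) = N - 6 = -6 + N)
w = -32 (w = (2/3)*(-48) = -32)
O(X, z) = -22 - X (O(X, z) = (-6 - 16) - X = -22 - X)
O(w, m(-24)) + 183683 = (-22 - 1*(-32)) + 183683 = (-22 + 32) + 183683 = 10 + 183683 = 183693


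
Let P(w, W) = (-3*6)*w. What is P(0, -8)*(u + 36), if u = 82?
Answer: 0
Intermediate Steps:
P(w, W) = -18*w
P(0, -8)*(u + 36) = (-18*0)*(82 + 36) = 0*118 = 0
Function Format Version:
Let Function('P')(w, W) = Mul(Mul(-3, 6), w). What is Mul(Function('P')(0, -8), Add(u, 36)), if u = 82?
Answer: 0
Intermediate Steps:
Function('P')(w, W) = Mul(-18, w)
Mul(Function('P')(0, -8), Add(u, 36)) = Mul(Mul(-18, 0), Add(82, 36)) = Mul(0, 118) = 0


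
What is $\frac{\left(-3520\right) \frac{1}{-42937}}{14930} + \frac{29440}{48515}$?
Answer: $\frac{377453308064}{622010242523} \approx 0.60683$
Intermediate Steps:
$\frac{\left(-3520\right) \frac{1}{-42937}}{14930} + \frac{29440}{48515} = \left(-3520\right) \left(- \frac{1}{42937}\right) \frac{1}{14930} + 29440 \cdot \frac{1}{48515} = \frac{3520}{42937} \cdot \frac{1}{14930} + \frac{5888}{9703} = \frac{352}{64104941} + \frac{5888}{9703} = \frac{377453308064}{622010242523}$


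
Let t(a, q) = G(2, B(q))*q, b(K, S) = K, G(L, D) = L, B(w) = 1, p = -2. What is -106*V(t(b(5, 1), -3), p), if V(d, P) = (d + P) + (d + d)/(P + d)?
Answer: 689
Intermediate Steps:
t(a, q) = 2*q
V(d, P) = P + d + 2*d/(P + d) (V(d, P) = (P + d) + (2*d)/(P + d) = (P + d) + 2*d/(P + d) = P + d + 2*d/(P + d))
-106*V(t(b(5, 1), -3), p) = -106*((-2)² + (2*(-3))² + 2*(2*(-3)) + 2*(-2)*(2*(-3)))/(-2 + 2*(-3)) = -106*(4 + (-6)² + 2*(-6) + 2*(-2)*(-6))/(-2 - 6) = -106*(4 + 36 - 12 + 24)/(-8) = -(-53)*52/4 = -106*(-13/2) = 689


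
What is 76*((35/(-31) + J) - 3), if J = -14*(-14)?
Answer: 452048/31 ≈ 14582.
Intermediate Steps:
J = 196
76*((35/(-31) + J) - 3) = 76*((35/(-31) + 196) - 3) = 76*((35*(-1/31) + 196) - 3) = 76*((-35/31 + 196) - 3) = 76*(6041/31 - 3) = 76*(5948/31) = 452048/31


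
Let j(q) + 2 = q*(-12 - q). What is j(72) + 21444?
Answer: 15394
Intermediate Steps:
j(q) = -2 + q*(-12 - q)
j(72) + 21444 = (-2 - 1*72² - 12*72) + 21444 = (-2 - 1*5184 - 864) + 21444 = (-2 - 5184 - 864) + 21444 = -6050 + 21444 = 15394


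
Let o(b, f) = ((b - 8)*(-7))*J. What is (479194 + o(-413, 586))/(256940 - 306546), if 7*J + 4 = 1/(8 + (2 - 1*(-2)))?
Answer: -5730541/595272 ≈ -9.6268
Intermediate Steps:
J = -47/84 (J = -4/7 + 1/(7*(8 + (2 - 1*(-2)))) = -4/7 + 1/(7*(8 + (2 + 2))) = -4/7 + 1/(7*(8 + 4)) = -4/7 + (1/7)/12 = -4/7 + (1/7)*(1/12) = -4/7 + 1/84 = -47/84 ≈ -0.55952)
o(b, f) = -94/3 + 47*b/12 (o(b, f) = ((b - 8)*(-7))*(-47/84) = ((-8 + b)*(-7))*(-47/84) = (56 - 7*b)*(-47/84) = -94/3 + 47*b/12)
(479194 + o(-413, 586))/(256940 - 306546) = (479194 + (-94/3 + (47/12)*(-413)))/(256940 - 306546) = (479194 + (-94/3 - 19411/12))/(-49606) = (479194 - 19787/12)*(-1/49606) = (5730541/12)*(-1/49606) = -5730541/595272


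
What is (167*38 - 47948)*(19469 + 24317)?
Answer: -1821585172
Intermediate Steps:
(167*38 - 47948)*(19469 + 24317) = (6346 - 47948)*43786 = -41602*43786 = -1821585172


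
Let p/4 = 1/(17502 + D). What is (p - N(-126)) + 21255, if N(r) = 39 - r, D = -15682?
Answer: 9595951/455 ≈ 21090.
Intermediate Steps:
p = 1/455 (p = 4/(17502 - 15682) = 4/1820 = 4*(1/1820) = 1/455 ≈ 0.0021978)
(p - N(-126)) + 21255 = (1/455 - (39 - 1*(-126))) + 21255 = (1/455 - (39 + 126)) + 21255 = (1/455 - 1*165) + 21255 = (1/455 - 165) + 21255 = -75074/455 + 21255 = 9595951/455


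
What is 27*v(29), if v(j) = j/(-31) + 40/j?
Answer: 10773/899 ≈ 11.983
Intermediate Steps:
v(j) = 40/j - j/31 (v(j) = j*(-1/31) + 40/j = -j/31 + 40/j = 40/j - j/31)
27*v(29) = 27*(40/29 - 1/31*29) = 27*(40*(1/29) - 29/31) = 27*(40/29 - 29/31) = 27*(399/899) = 10773/899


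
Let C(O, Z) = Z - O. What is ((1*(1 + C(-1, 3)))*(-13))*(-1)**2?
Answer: -65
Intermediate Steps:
((1*(1 + C(-1, 3)))*(-13))*(-1)**2 = ((1*(1 + (3 - 1*(-1))))*(-13))*(-1)**2 = ((1*(1 + (3 + 1)))*(-13))*1 = ((1*(1 + 4))*(-13))*1 = ((1*5)*(-13))*1 = (5*(-13))*1 = -65*1 = -65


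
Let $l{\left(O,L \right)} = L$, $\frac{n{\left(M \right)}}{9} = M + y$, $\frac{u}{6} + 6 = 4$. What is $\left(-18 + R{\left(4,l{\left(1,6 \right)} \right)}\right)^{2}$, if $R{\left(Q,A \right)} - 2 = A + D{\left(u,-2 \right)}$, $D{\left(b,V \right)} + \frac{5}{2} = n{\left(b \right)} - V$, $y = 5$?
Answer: $\frac{21609}{4} \approx 5402.3$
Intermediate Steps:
$u = -12$ ($u = -36 + 6 \cdot 4 = -36 + 24 = -12$)
$n{\left(M \right)} = 45 + 9 M$ ($n{\left(M \right)} = 9 \left(M + 5\right) = 9 \left(5 + M\right) = 45 + 9 M$)
$D{\left(b,V \right)} = \frac{85}{2} - V + 9 b$ ($D{\left(b,V \right)} = - \frac{5}{2} - \left(-45 + V - 9 b\right) = - \frac{5}{2} + \left(45 - V + 9 b\right) = \frac{85}{2} - V + 9 b$)
$R{\left(Q,A \right)} = - \frac{123}{2} + A$ ($R{\left(Q,A \right)} = 2 + \left(A + \left(\frac{85}{2} - -2 + 9 \left(-12\right)\right)\right) = 2 + \left(A + \left(\frac{85}{2} + 2 - 108\right)\right) = 2 + \left(A - \frac{127}{2}\right) = 2 + \left(- \frac{127}{2} + A\right) = - \frac{123}{2} + A$)
$\left(-18 + R{\left(4,l{\left(1,6 \right)} \right)}\right)^{2} = \left(-18 + \left(- \frac{123}{2} + 6\right)\right)^{2} = \left(-18 - \frac{111}{2}\right)^{2} = \left(- \frac{147}{2}\right)^{2} = \frac{21609}{4}$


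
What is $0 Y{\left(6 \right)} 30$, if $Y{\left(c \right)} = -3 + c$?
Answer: $0$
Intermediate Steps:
$0 Y{\left(6 \right)} 30 = 0 \left(-3 + 6\right) 30 = 0 \cdot 3 \cdot 30 = 0 \cdot 30 = 0$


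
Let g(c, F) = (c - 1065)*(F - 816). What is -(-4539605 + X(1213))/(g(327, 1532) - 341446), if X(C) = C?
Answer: -2269196/434927 ≈ -5.2174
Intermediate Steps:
g(c, F) = (-1065 + c)*(-816 + F)
-(-4539605 + X(1213))/(g(327, 1532) - 341446) = -(-4539605 + 1213)/((869040 - 1065*1532 - 816*327 + 1532*327) - 341446) = -(-4538392)/((869040 - 1631580 - 266832 + 500964) - 341446) = -(-4538392)/(-528408 - 341446) = -(-4538392)/(-869854) = -(-4538392)*(-1)/869854 = -1*2269196/434927 = -2269196/434927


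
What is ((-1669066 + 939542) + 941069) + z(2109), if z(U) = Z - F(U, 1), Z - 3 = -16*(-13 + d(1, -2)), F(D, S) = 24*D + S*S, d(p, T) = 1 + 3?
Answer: 161075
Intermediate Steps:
d(p, T) = 4
F(D, S) = S**2 + 24*D (F(D, S) = 24*D + S**2 = S**2 + 24*D)
Z = 147 (Z = 3 - 16*(-13 + 4) = 3 - 16*(-9) = 3 + 144 = 147)
z(U) = 146 - 24*U (z(U) = 147 - (1**2 + 24*U) = 147 - (1 + 24*U) = 147 + (-1 - 24*U) = 146 - 24*U)
((-1669066 + 939542) + 941069) + z(2109) = ((-1669066 + 939542) + 941069) + (146 - 24*2109) = (-729524 + 941069) + (146 - 50616) = 211545 - 50470 = 161075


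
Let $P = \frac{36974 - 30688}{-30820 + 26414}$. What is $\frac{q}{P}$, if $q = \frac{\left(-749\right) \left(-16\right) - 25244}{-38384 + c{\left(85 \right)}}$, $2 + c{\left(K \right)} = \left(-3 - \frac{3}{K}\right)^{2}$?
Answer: $- \frac{105527555250}{435733397449} \approx -0.24218$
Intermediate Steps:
$c{\left(K \right)} = -2 + \left(-3 - \frac{3}{K}\right)^{2}$
$P = - \frac{3143}{2203}$ ($P = \frac{6286}{-4406} = 6286 \left(- \frac{1}{4406}\right) = - \frac{3143}{2203} \approx -1.4267$)
$q = \frac{47901750}{138636143}$ ($q = \frac{\left(-749\right) \left(-16\right) - 25244}{-38384 + \left(7 + \frac{9}{7225} + \frac{18}{85}\right)} = \frac{11984 - 25244}{-38384 + \left(7 + 9 \cdot \frac{1}{7225} + 18 \cdot \frac{1}{85}\right)} = - \frac{13260}{-38384 + \left(7 + \frac{9}{7225} + \frac{18}{85}\right)} = - \frac{13260}{-38384 + \frac{52114}{7225}} = - \frac{13260}{- \frac{277272286}{7225}} = \left(-13260\right) \left(- \frac{7225}{277272286}\right) = \frac{47901750}{138636143} \approx 0.34552$)
$\frac{q}{P} = \frac{47901750}{138636143 \left(- \frac{3143}{2203}\right)} = \frac{47901750}{138636143} \left(- \frac{2203}{3143}\right) = - \frac{105527555250}{435733397449}$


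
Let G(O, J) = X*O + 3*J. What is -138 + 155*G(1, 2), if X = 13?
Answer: 2807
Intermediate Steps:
G(O, J) = 3*J + 13*O (G(O, J) = 13*O + 3*J = 3*J + 13*O)
-138 + 155*G(1, 2) = -138 + 155*(3*2 + 13*1) = -138 + 155*(6 + 13) = -138 + 155*19 = -138 + 2945 = 2807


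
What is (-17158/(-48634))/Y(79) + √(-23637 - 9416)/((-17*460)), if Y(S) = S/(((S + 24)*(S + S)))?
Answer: 1767274/24317 - I*√33053/7820 ≈ 72.677 - 0.023249*I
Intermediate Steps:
Y(S) = 1/(2*(24 + S)) (Y(S) = S/(((24 + S)*(2*S))) = S/((2*S*(24 + S))) = S*(1/(2*S*(24 + S))) = 1/(2*(24 + S)))
(-17158/(-48634))/Y(79) + √(-23637 - 9416)/((-17*460)) = (-17158/(-48634))/((1/(2*(24 + 79)))) + √(-23637 - 9416)/((-17*460)) = (-17158*(-1/48634))/(((½)/103)) + √(-33053)/(-7820) = 8579/(24317*(((½)*(1/103)))) + (I*√33053)*(-1/7820) = 8579/(24317*(1/206)) - I*√33053/7820 = (8579/24317)*206 - I*√33053/7820 = 1767274/24317 - I*√33053/7820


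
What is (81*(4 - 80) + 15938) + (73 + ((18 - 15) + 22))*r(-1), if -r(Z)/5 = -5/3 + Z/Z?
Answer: 30326/3 ≈ 10109.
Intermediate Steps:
r(Z) = 10/3 (r(Z) = -5*(-5/3 + Z/Z) = -5*(-5*⅓ + 1) = -5*(-5/3 + 1) = -5*(-⅔) = 10/3)
(81*(4 - 80) + 15938) + (73 + ((18 - 15) + 22))*r(-1) = (81*(4 - 80) + 15938) + (73 + ((18 - 15) + 22))*(10/3) = (81*(-76) + 15938) + (73 + (3 + 22))*(10/3) = (-6156 + 15938) + (73 + 25)*(10/3) = 9782 + 98*(10/3) = 9782 + 980/3 = 30326/3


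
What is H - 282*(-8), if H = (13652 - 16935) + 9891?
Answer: 8864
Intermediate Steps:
H = 6608 (H = -3283 + 9891 = 6608)
H - 282*(-8) = 6608 - 282*(-8) = 6608 - 1*(-2256) = 6608 + 2256 = 8864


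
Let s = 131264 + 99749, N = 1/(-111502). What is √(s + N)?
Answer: 15*√12764952897158/111502 ≈ 480.64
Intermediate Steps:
N = -1/111502 ≈ -8.9684e-6
s = 231013
√(s + N) = √(231013 - 1/111502) = √(25758411525/111502) = 15*√12764952897158/111502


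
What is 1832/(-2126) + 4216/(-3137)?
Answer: -7355100/3334631 ≈ -2.2057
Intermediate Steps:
1832/(-2126) + 4216/(-3137) = 1832*(-1/2126) + 4216*(-1/3137) = -916/1063 - 4216/3137 = -7355100/3334631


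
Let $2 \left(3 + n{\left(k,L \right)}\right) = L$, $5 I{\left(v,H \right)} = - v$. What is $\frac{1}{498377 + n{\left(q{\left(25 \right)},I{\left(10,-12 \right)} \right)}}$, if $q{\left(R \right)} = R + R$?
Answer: $\frac{1}{498373} \approx 2.0065 \cdot 10^{-6}$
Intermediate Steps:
$q{\left(R \right)} = 2 R$
$I{\left(v,H \right)} = - \frac{v}{5}$ ($I{\left(v,H \right)} = \frac{\left(-1\right) v}{5} = - \frac{v}{5}$)
$n{\left(k,L \right)} = -3 + \frac{L}{2}$
$\frac{1}{498377 + n{\left(q{\left(25 \right)},I{\left(10,-12 \right)} \right)}} = \frac{1}{498377 - \left(3 - \frac{\left(- \frac{1}{5}\right) 10}{2}\right)} = \frac{1}{498377 + \left(-3 + \frac{1}{2} \left(-2\right)\right)} = \frac{1}{498377 - 4} = \frac{1}{498373}$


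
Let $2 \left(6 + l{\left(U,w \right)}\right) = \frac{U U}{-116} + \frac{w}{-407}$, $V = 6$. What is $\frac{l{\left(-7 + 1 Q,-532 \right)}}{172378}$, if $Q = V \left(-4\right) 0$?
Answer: $- \frac{524775}{16276620272} \approx -3.2241 \cdot 10^{-5}$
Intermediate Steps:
$Q = 0$ ($Q = 6 \left(-4\right) 0 = \left(-24\right) 0 = 0$)
$l{\left(U,w \right)} = -6 - \frac{U^{2}}{232} - \frac{w}{814}$ ($l{\left(U,w \right)} = -6 + \frac{\frac{U U}{-116} + \frac{w}{-407}}{2} = -6 + \frac{U^{2} \left(- \frac{1}{116}\right) + w \left(- \frac{1}{407}\right)}{2} = -6 + \frac{- \frac{U^{2}}{116} - \frac{w}{407}}{2} = -6 - \left(\frac{U^{2}}{232} + \frac{w}{814}\right) = -6 - \frac{U^{2}}{232} - \frac{w}{814}$)
$\frac{l{\left(-7 + 1 Q,-532 \right)}}{172378} = \frac{-6 - \frac{\left(-7 + 1 \cdot 0\right)^{2}}{232} - - \frac{266}{407}}{172378} = \left(-6 - \frac{\left(-7 + 0\right)^{2}}{232} + \frac{266}{407}\right) \frac{1}{172378} = \left(-6 - \frac{\left(-7\right)^{2}}{232} + \frac{266}{407}\right) \frac{1}{172378} = \left(-6 - \frac{49}{232} + \frac{266}{407}\right) \frac{1}{172378} = \left(- \frac{524775}{94424}\right) \frac{1}{172378} = - \frac{524775}{16276620272}$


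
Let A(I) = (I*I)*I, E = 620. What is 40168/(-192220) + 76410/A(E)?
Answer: -47792357869/229057040800 ≈ -0.20865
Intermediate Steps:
A(I) = I³ (A(I) = I²*I = I³)
40168/(-192220) + 76410/A(E) = 40168/(-192220) + 76410/(620³) = 40168*(-1/192220) + 76410/238328000 = -10042/48055 + 76410*(1/238328000) = -10042/48055 + 7641/23832800 = -47792357869/229057040800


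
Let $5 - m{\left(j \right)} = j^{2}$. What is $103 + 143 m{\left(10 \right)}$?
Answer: $-13482$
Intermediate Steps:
$m{\left(j \right)} = 5 - j^{2}$
$103 + 143 m{\left(10 \right)} = 103 + 143 \left(5 - 10^{2}\right) = 103 + 143 \left(5 - 100\right) = 103 + 143 \left(-95\right) = 103 - 13585 = -13482$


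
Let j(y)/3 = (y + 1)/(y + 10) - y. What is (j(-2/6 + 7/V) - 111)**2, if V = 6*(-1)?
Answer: 13155129/1156 ≈ 11380.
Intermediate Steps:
V = -6
j(y) = -3*y + 3*(1 + y)/(10 + y) (j(y) = 3*((y + 1)/(y + 10) - y) = 3*((1 + y)/(10 + y) - y) = 3*(-y + (1 + y)/(10 + y)) = -3*y + 3*(1 + y)/(10 + y))
(j(-2/6 + 7/V) - 111)**2 = (3*(1 - (-2/6 + 7/(-6))**2 - 9*(-2/6 + 7/(-6)))/(10 + (-2/6 + 7/(-6))) - 111)**2 = (3*(1 - (-2*1/6 + 7*(-1/6))**2 - 9*(-2*1/6 + 7*(-1/6)))/(10 + (-2*1/6 + 7*(-1/6))) - 111)**2 = (3*(1 - (-1/3 - 7/6)**2 - 9*(-1/3 - 7/6))/(10 + (-1/3 - 7/6)) - 111)**2 = (3*(1 - (-3/2)**2 - 9*(-3/2))/(10 - 3/2) - 111)**2 = (3*(1 - 1*9/4 + 27/2)/(17/2) - 111)**2 = (3*(2/17)*(1 - 9/4 + 27/2) - 111)**2 = (3*(2/17)*(49/4) - 111)**2 = (147/34 - 111)**2 = (-3627/34)**2 = 13155129/1156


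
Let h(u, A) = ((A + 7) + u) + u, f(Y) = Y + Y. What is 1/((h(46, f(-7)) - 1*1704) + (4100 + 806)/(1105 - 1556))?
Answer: -41/66825 ≈ -0.00061354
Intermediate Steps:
f(Y) = 2*Y
h(u, A) = 7 + A + 2*u (h(u, A) = ((7 + A) + u) + u = (7 + A + u) + u = 7 + A + 2*u)
1/((h(46, f(-7)) - 1*1704) + (4100 + 806)/(1105 - 1556)) = 1/(((7 + 2*(-7) + 2*46) - 1*1704) + (4100 + 806)/(1105 - 1556)) = 1/(((7 - 14 + 92) - 1704) + 4906/(-451)) = 1/((85 - 1704) + 4906*(-1/451)) = 1/(-1619 - 446/41) = 1/(-66825/41) = -41/66825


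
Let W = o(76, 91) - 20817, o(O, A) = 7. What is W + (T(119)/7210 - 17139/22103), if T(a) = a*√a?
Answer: -459980569/22103 + 17*√119/1030 ≈ -20811.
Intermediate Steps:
T(a) = a^(3/2)
W = -20810 (W = 7 - 20817 = -20810)
W + (T(119)/7210 - 17139/22103) = -20810 + (119^(3/2)/7210 - 17139/22103) = -20810 + ((119*√119)*(1/7210) - 17139*1/22103) = -20810 + (17*√119/1030 - 17139/22103) = -20810 + (-17139/22103 + 17*√119/1030) = -459980569/22103 + 17*√119/1030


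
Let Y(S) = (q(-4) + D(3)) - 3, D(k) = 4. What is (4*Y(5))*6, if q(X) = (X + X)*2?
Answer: -360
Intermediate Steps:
q(X) = 4*X (q(X) = (2*X)*2 = 4*X)
Y(S) = -15 (Y(S) = (4*(-4) + 4) - 3 = (-16 + 4) - 3 = -12 - 3 = -15)
(4*Y(5))*6 = (4*(-15))*6 = -60*6 = -360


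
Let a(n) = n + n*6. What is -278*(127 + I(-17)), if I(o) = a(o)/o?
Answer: -37252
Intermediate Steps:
a(n) = 7*n (a(n) = n + 6*n = 7*n)
I(o) = 7 (I(o) = (7*o)/o = 7)
-278*(127 + I(-17)) = -278*(127 + 7) = -278*134 = -37252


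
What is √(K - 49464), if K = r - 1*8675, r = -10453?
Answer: 4*I*√4287 ≈ 261.9*I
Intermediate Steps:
K = -19128 (K = -10453 - 1*8675 = -10453 - 8675 = -19128)
√(K - 49464) = √(-19128 - 49464) = √(-68592) = 4*I*√4287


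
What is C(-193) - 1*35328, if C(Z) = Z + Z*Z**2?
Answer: -7224578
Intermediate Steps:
C(Z) = Z + Z**3
C(-193) - 1*35328 = (-193 + (-193)**3) - 1*35328 = (-193 - 7189057) - 35328 = -7189250 - 35328 = -7224578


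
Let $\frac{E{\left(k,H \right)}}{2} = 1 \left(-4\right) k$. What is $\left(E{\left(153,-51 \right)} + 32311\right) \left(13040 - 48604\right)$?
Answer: $-1105578068$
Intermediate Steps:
$E{\left(k,H \right)} = - 8 k$ ($E{\left(k,H \right)} = 2 \cdot 1 \left(-4\right) k = 2 \left(- 4 k\right) = - 8 k$)
$\left(E{\left(153,-51 \right)} + 32311\right) \left(13040 - 48604\right) = \left(\left(-8\right) 153 + 32311\right) \left(13040 - 48604\right) = \left(-1224 + 32311\right) \left(-35564\right) = 31087 \left(-35564\right) = -1105578068$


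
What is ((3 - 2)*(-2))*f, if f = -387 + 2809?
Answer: -4844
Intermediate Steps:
f = 2422
((3 - 2)*(-2))*f = ((3 - 2)*(-2))*2422 = (1*(-2))*2422 = -2*2422 = -4844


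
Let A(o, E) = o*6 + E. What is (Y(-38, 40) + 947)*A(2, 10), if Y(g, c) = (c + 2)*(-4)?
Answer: 17138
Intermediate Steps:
A(o, E) = E + 6*o (A(o, E) = 6*o + E = E + 6*o)
Y(g, c) = -8 - 4*c (Y(g, c) = (2 + c)*(-4) = -8 - 4*c)
(Y(-38, 40) + 947)*A(2, 10) = ((-8 - 4*40) + 947)*(10 + 6*2) = ((-8 - 160) + 947)*(10 + 12) = (-168 + 947)*22 = 779*22 = 17138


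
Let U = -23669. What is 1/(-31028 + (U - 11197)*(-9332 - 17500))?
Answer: 1/935493484 ≈ 1.0690e-9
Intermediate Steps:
1/(-31028 + (U - 11197)*(-9332 - 17500)) = 1/(-31028 + (-23669 - 11197)*(-9332 - 17500)) = 1/(-31028 - 34866*(-26832)) = 1/(-31028 + 935524512) = 1/935493484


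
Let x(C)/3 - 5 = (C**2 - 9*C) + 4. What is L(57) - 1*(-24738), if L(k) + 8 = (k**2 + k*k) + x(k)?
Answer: 39463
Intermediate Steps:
x(C) = 27 - 27*C + 3*C**2 (x(C) = 15 + 3*((C**2 - 9*C) + 4) = 15 + 3*(4 + C**2 - 9*C) = 15 + (12 - 27*C + 3*C**2) = 27 - 27*C + 3*C**2)
L(k) = 19 - 27*k + 5*k**2 (L(k) = -8 + ((k**2 + k*k) + (27 - 27*k + 3*k**2)) = -8 + ((k**2 + k**2) + (27 - 27*k + 3*k**2)) = -8 + (2*k**2 + (27 - 27*k + 3*k**2)) = -8 + (27 - 27*k + 5*k**2) = 19 - 27*k + 5*k**2)
L(57) - 1*(-24738) = (19 - 27*57 + 5*57**2) - 1*(-24738) = (19 - 1539 + 5*3249) + 24738 = (19 - 1539 + 16245) + 24738 = 14725 + 24738 = 39463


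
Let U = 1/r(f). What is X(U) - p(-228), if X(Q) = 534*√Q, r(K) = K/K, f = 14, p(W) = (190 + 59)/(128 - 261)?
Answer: 71271/133 ≈ 535.87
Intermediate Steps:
p(W) = -249/133 (p(W) = 249/(-133) = 249*(-1/133) = -249/133)
r(K) = 1
U = 1 (U = 1/1 = 1)
X(U) - p(-228) = 534*√1 - 1*(-249/133) = 534*1 + 249/133 = 534 + 249/133 = 71271/133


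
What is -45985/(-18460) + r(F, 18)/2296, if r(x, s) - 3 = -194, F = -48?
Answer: 5102785/2119208 ≈ 2.4079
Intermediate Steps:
r(x, s) = -191 (r(x, s) = 3 - 194 = -191)
-45985/(-18460) + r(F, 18)/2296 = -45985/(-18460) - 191/2296 = -45985*(-1/18460) - 191*1/2296 = 9197/3692 - 191/2296 = 5102785/2119208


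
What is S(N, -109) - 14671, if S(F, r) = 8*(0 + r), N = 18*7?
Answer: -15543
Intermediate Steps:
N = 126
S(F, r) = 8*r
S(N, -109) - 14671 = 8*(-109) - 14671 = -872 - 14671 = -15543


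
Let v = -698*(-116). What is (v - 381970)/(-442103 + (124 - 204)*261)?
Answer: 301002/462983 ≈ 0.65014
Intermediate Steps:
v = 80968
(v - 381970)/(-442103 + (124 - 204)*261) = (80968 - 381970)/(-442103 + (124 - 204)*261) = -301002/(-442103 - 80*261) = -301002/(-442103 - 20880) = -301002/(-462983) = -301002*(-1/462983) = 301002/462983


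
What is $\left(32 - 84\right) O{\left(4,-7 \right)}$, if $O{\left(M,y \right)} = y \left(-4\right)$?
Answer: $-1456$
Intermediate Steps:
$O{\left(M,y \right)} = - 4 y$
$\left(32 - 84\right) O{\left(4,-7 \right)} = \left(32 - 84\right) \left(\left(-4\right) \left(-7\right)\right) = \left(-52\right) 28 = -1456$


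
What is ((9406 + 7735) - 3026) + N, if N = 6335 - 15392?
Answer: 5058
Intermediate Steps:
N = -9057
((9406 + 7735) - 3026) + N = ((9406 + 7735) - 3026) - 9057 = (17141 - 3026) - 9057 = 14115 - 9057 = 5058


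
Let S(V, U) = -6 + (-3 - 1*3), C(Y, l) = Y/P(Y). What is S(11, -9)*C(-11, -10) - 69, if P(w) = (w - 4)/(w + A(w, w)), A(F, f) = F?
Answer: 623/5 ≈ 124.60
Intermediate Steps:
P(w) = (-4 + w)/(2*w) (P(w) = (w - 4)/(w + w) = (-4 + w)/((2*w)) = (-4 + w)*(1/(2*w)) = (-4 + w)/(2*w))
C(Y, l) = 2*Y²/(-4 + Y) (C(Y, l) = Y/(((-4 + Y)/(2*Y))) = Y*(2*Y/(-4 + Y)) = 2*Y²/(-4 + Y))
S(V, U) = -12 (S(V, U) = -6 + (-3 - 3) = -6 - 6 = -12)
S(11, -9)*C(-11, -10) - 69 = -24*(-11)²/(-4 - 11) - 69 = -24*121/(-15) - 69 = -24*121*(-1)/15 - 69 = -12*(-242/15) - 69 = 968/5 - 69 = 623/5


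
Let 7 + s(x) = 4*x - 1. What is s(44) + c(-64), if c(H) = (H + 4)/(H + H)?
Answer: 5391/32 ≈ 168.47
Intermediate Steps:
s(x) = -8 + 4*x (s(x) = -7 + (4*x - 1) = -7 + (-1 + 4*x) = -8 + 4*x)
c(H) = (4 + H)/(2*H) (c(H) = (4 + H)/((2*H)) = (4 + H)*(1/(2*H)) = (4 + H)/(2*H))
s(44) + c(-64) = (-8 + 4*44) + (½)*(4 - 64)/(-64) = (-8 + 176) + (½)*(-1/64)*(-60) = 168 + 15/32 = 5391/32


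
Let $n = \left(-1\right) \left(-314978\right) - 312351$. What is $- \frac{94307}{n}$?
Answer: $- \frac{94307}{2627} \approx -35.899$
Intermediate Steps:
$n = 2627$ ($n = 314978 - 312351 = 2627$)
$- \frac{94307}{n} = - \frac{94307}{2627}$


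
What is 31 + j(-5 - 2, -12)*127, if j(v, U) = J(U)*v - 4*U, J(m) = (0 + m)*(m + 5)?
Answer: -68549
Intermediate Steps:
J(m) = m*(5 + m)
j(v, U) = -4*U + U*v*(5 + U) (j(v, U) = (U*(5 + U))*v - 4*U = U*v*(5 + U) - 4*U = -4*U + U*v*(5 + U))
31 + j(-5 - 2, -12)*127 = 31 - 12*(-4 + (-5 - 2)*(5 - 12))*127 = 31 - 12*(-4 - 7*(-7))*127 = 31 - 12*(-4 + 49)*127 = 31 - 12*45*127 = 31 - 540*127 = 31 - 68580 = -68549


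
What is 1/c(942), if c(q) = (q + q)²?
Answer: 1/3549456 ≈ 2.8173e-7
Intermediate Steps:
c(q) = 4*q² (c(q) = (2*q)² = 4*q²)
1/c(942) = 1/(4*942²) = 1/(4*887364) = 1/3549456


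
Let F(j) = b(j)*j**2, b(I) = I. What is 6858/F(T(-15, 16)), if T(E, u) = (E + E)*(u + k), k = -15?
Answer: -127/500 ≈ -0.25400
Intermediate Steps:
T(E, u) = 2*E*(-15 + u) (T(E, u) = (E + E)*(u - 15) = (2*E)*(-15 + u) = 2*E*(-15 + u))
F(j) = j**3 (F(j) = j*j**2 = j**3)
6858/F(T(-15, 16)) = 6858/((2*(-15)*(-15 + 16))**3) = 6858/((2*(-15)*1)**3) = 6858/((-30)**3) = 6858/(-27000) = 6858*(-1/27000) = -127/500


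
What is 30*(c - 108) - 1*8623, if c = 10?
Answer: -11563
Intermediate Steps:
30*(c - 108) - 1*8623 = 30*(10 - 108) - 1*8623 = 30*(-98) - 8623 = -2940 - 8623 = -11563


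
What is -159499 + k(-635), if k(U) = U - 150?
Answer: -160284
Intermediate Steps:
k(U) = -150 + U
-159499 + k(-635) = -159499 + (-150 - 635) = -159499 - 785 = -160284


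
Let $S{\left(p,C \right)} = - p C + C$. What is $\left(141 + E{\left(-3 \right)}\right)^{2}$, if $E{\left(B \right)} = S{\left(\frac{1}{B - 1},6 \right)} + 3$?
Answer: $\frac{91809}{4} \approx 22952.0$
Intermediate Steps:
$S{\left(p,C \right)} = C - C p$ ($S{\left(p,C \right)} = - C p + C = C - C p$)
$E{\left(B \right)} = 9 - \frac{6}{-1 + B}$ ($E{\left(B \right)} = 6 \left(1 - \frac{1}{B - 1}\right) + 3 = 6 \left(1 - \frac{1}{-1 + B}\right) + 3 = \left(6 - \frac{6}{-1 + B}\right) + 3 = 9 - \frac{6}{-1 + B}$)
$\left(141 + E{\left(-3 \right)}\right)^{2} = \left(141 + \frac{3 \left(-5 + 3 \left(-3\right)\right)}{-1 - 3}\right)^{2} = \left(141 + \frac{3 \left(-5 - 9\right)}{-4}\right)^{2} = \left(141 + 3 \left(- \frac{1}{4}\right) \left(-14\right)\right)^{2} = \left(141 + \frac{21}{2}\right)^{2} = \left(\frac{303}{2}\right)^{2} = \frac{91809}{4}$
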